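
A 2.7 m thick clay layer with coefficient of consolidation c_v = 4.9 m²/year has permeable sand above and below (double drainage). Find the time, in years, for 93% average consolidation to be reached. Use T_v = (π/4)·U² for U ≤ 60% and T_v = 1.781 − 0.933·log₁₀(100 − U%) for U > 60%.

t ≈ 0.369 years

Drainage path length: H_d = H/2 = 1.35 m (double drainage).
U > 60%: T_v = 1.781 − 0.933·log₁₀(100 − 93) = 0.99252.
t = T_v·H_d²/c_v = 0.99252×1.35²/4.9 = 0.3692 years.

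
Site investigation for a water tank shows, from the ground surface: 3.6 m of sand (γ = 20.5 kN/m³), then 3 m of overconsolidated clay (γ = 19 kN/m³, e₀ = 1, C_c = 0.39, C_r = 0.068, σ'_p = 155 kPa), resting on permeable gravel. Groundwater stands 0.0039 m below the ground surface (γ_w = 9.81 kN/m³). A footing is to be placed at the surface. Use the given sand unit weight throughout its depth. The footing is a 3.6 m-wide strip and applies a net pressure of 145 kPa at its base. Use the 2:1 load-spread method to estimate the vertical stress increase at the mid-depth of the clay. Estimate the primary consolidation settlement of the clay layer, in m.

S_c ≈ 0.0338 m

Mid-depth of clay below the ground surface: z = 3.6 + 3/2 = 5.1 m.
Total vertical stress at mid-clay: σ_v = 20.5×3.6 + 19×1.5 = 102.3 kPa.
Pore pressure: u = 9.81×(5.1 − 0.0039) = 49.992 kPa.
Initial effective stress: σ'_0 = σ_v − u = 102.3 − 49.992 = 52.308 kPa.
Stress increase at mid-clay by the 2:1 spreading method:
Δσ = qB/(B+z) = 145×3.6/(3.6+5.1) = 60 kPa
Final effective stress: σ'_f = 52.308 + 60 = 112.31 kPa.
σ'_f = 112.31 ≤ σ'_p = 155 kPa, so the clay remains overconsolidated and only the recompression index applies:
S_c = C_r·H/(1+e₀)·log₁₀(σ'_f/σ'_0) = 0.068×3/2×log₁₀(112.31/52.308)
    = 0.102 × 0.33185 = 0.03385 m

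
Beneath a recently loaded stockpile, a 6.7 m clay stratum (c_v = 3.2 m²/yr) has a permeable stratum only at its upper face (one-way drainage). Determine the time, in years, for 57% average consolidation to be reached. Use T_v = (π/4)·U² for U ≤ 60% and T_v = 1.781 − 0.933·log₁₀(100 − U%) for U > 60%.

t ≈ 3.58 years

Drainage path length: H_d = H = 6.7 m (single drainage).
U ≤ 60%: T_v = (π/4)·U² = (π/4)×0.57² = 0.25518.
t = T_v·H_d²/c_v = 0.25518×6.7²/3.2 = 3.58 years.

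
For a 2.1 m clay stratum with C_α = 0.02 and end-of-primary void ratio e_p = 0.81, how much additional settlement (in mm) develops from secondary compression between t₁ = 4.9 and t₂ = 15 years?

S_s ≈ 11.3 mm

Secondary compression: S_s = C_α·H/(1+e_p)·log₁₀(t₂/t₁)
S_s = 0.02×2.1/(1+0.81)×log₁₀(15/4.9)
    = 0.0232 × 0.4859 = 0.01127 m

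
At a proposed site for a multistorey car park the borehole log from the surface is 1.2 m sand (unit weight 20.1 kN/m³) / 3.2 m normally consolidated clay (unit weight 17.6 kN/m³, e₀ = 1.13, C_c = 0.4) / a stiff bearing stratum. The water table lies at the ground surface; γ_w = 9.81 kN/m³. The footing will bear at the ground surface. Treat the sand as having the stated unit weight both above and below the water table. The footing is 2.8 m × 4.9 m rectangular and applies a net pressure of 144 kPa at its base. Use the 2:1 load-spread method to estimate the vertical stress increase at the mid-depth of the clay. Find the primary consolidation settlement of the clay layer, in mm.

Mid-depth of clay below the ground surface: z = 1.2 + 3.2/2 = 2.8 m.
Total vertical stress at mid-clay: σ_v = 20.1×1.2 + 17.6×1.6 = 52.28 kPa.
Pore pressure: u = 9.81×(2.8 − 0) = 27.468 kPa.
Initial effective stress: σ'_0 = σ_v − u = 52.28 − 27.468 = 24.812 kPa.
Stress increase at mid-clay by the 2:1 spreading method:
Δσ = qBL/((B+z)(L+z)) = 144×2.8×4.9/((2.8+2.8)(4.9+2.8)) = 45.818 kPa
Final effective stress: σ'_f = σ'_0 + Δσ = 24.812 + 45.818 = 70.63 kPa.
Normally consolidated clay, so the full stress increment lies on the virgin compression line:
S_c = C_c·H/(1+e₀)·log₁₀(σ'_f/σ'_0) = 0.4×3.2/(1+1.13)×log₁₀(70.63/24.812)
    = 0.60094 × 0.45433 = 0.273 m

S_c ≈ 273 mm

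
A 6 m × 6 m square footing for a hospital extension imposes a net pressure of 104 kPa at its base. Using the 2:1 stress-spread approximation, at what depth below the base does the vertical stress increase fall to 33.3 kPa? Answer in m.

z ≈ 4.6 m

2:1 spreading — at depth z the loaded area has grown by z in each plan dimension:
qB²/(B+z)² = Δσ_z ⇒ z = B(√(q/Δσ_z) − 1) = 6×(√(104/33.3) − 1) = 4.603 m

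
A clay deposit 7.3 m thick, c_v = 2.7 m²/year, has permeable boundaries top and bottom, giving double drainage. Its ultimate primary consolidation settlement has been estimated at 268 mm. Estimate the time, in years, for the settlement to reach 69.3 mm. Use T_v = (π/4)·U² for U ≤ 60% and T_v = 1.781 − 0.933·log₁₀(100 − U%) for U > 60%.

t ≈ 0.259 years

Drainage path length: H_d = H/2 = 3.65 m (double drainage).
U = S(t)/S_ult = 69.3/268 = 0.2586.
U ≤ 60%: T_v = (π/4)·U² = (π/4)×0.25858² = 0.052515.
t = T_v·H_d²/c_v = 0.052515×3.65²/2.7 = 0.2591 years.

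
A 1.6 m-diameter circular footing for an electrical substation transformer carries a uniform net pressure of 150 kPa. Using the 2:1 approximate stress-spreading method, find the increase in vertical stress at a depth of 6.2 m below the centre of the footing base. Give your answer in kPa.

By the 2:1 method the load spreads at 1 horizontal : 2 vertical, so at depth z the loaded area has grown by z in each plan dimension:
Δσ ≈ qD²/(D+z)² = 150×1.6²/(1.6+6.2)² = 6.3116 kPa

Δσ_z ≈ 6.31 kPa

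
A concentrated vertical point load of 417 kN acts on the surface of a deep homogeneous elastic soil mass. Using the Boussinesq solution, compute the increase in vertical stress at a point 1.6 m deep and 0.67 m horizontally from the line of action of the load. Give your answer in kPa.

Δσ_z ≈ 51.9 kPa

Boussinesq vertical stress below a point load on an elastic half-space:
Δσ_z = 3P/(2πz²) · [1 + (r/z)²]^(−5/2)
r/z = 0.67/1.6 = 0.41875; [1+(r/z)²]^(−5/2) = 0.6677.
Δσ_z = 3×417/(2π×1.6²) × 0.6677 = 77.775 × 0.6677 = 51.93 kPa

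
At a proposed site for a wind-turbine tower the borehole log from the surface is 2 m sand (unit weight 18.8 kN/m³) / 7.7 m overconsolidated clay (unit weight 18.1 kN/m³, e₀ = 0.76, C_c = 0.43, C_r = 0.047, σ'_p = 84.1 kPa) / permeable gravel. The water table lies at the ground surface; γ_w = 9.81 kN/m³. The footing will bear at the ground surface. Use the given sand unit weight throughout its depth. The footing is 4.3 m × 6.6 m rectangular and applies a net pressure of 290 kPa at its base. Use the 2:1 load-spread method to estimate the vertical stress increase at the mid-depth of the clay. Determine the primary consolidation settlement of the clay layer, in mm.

Mid-depth of clay below the ground surface: z = 2 + 7.7/2 = 5.85 m.
Total vertical stress at mid-clay: σ_v = 18.8×2 + 18.1×3.85 = 107.28 kPa.
Pore pressure: u = 9.81×(5.85 − 0) = 57.389 kPa.
Initial effective stress: σ'_0 = σ_v − u = 107.28 − 57.389 = 49.891 kPa.
Stress increase at mid-clay by the 2:1 spreading method:
Δσ = qBL/((B+z)(L+z)) = 290×4.3×6.6/((4.3+5.85)(6.6+5.85)) = 65.129 kPa
Final effective stress: σ'_f = 49.891 + 65.129 = 115.02 kPa.
σ'_f = 115.02 > σ'_p = 84.1 kPa, so the stress path crosses the preconsolidation pressure — recompression up to σ'_p, then virgin compression beyond:
S_c = H/(1+e₀)·[C_r·log₁₀(σ'_p/σ'_0) + C_c·log₁₀(σ'_f/σ'_p)]
    = 7.7/1.76 × [0.047×log₁₀(84.1/49.891) + 0.43×log₁₀(115.02/84.1)]
    = 4.375 × [0.010658 + 0.05847] = 0.3024 m

S_c ≈ 302 mm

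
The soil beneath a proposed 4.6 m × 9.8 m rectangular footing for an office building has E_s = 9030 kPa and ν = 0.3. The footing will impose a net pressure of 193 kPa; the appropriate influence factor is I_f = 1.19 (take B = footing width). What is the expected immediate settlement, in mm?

S_e ≈ 106 mm

Immediate (elastic) settlement: S_e = q·B·(1−ν²)/E_s · I_f.
S_e = 193 × 4.6 × (1 − 0.3²) / 9030 × 1.19
    = 193 × 4.6 × 0.91 / 9030 × 1.19
    = 0.1065 m = 106.5 mm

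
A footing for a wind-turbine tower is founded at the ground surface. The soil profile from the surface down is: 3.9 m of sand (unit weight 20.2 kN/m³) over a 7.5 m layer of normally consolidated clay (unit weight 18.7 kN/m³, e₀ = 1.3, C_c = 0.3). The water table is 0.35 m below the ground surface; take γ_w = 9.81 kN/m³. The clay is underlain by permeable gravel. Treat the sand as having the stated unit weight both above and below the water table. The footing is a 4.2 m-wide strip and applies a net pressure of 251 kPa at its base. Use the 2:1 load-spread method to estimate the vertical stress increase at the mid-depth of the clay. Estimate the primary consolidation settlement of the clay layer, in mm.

Mid-depth of clay below the ground surface: z = 3.9 + 7.5/2 = 7.65 m.
Total vertical stress at mid-clay: σ_v = 20.2×3.9 + 18.7×3.75 = 148.91 kPa.
Pore pressure: u = 9.81×(7.65 − 0.35) = 71.613 kPa.
Initial effective stress: σ'_0 = σ_v − u = 148.91 − 71.613 = 77.297 kPa.
Stress increase at mid-clay by the 2:1 spreading method:
Δσ = qB/(B+z) = 251×4.2/(4.2+7.65) = 88.962 kPa
Final effective stress: σ'_f = σ'_0 + Δσ = 77.297 + 88.962 = 166.26 kPa.
Normally consolidated clay, so the full stress increment lies on the virgin compression line:
S_c = C_c·H/(1+e₀)·log₁₀(σ'_f/σ'_0) = 0.3×7.5/(1+1.3)×log₁₀(166.26/77.297)
    = 0.97826 × 0.33263 = 0.3254 m

S_c ≈ 325 mm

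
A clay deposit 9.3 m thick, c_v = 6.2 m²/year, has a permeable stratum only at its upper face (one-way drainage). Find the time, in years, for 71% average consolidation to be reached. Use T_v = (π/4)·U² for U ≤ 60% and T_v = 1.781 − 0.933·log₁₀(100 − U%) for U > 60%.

t ≈ 5.81 years

Drainage path length: H_d = H = 9.3 m (single drainage).
U > 60%: T_v = 1.781 − 0.933·log₁₀(100 − 71) = 0.41658.
t = T_v·H_d²/c_v = 0.41658×9.3²/6.2 = 5.811 years.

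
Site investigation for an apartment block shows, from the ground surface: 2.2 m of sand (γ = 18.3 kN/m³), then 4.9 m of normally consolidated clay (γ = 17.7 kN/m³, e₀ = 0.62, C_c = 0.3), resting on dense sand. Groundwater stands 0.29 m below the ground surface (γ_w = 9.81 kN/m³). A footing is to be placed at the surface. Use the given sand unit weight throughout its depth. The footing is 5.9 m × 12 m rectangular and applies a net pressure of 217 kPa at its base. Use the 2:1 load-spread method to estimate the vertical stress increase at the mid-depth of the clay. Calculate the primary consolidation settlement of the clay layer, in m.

S_c ≈ 0.451 m

Mid-depth of clay below the ground surface: z = 2.2 + 4.9/2 = 4.65 m.
Total vertical stress at mid-clay: σ_v = 18.3×2.2 + 17.7×2.45 = 83.625 kPa.
Pore pressure: u = 9.81×(4.65 − 0.29) = 42.772 kPa.
Initial effective stress: σ'_0 = σ_v − u = 83.625 − 42.772 = 40.853 kPa.
Stress increase at mid-clay by the 2:1 spreading method:
Δσ = qBL/((B+z)(L+z)) = 217×5.9×12/((5.9+4.65)(12+4.65)) = 87.463 kPa
Final effective stress: σ'_f = σ'_0 + Δσ = 40.853 + 87.463 = 128.32 kPa.
Normally consolidated clay, so the full stress increment lies on the virgin compression line:
S_c = C_c·H/(1+e₀)·log₁₀(σ'_f/σ'_0) = 0.3×4.9/(1+0.62)×log₁₀(128.32/40.853)
    = 0.90741 × 0.49707 = 0.451 m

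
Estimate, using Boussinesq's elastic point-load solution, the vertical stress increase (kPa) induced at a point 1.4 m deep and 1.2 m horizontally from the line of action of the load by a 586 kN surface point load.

Δσ_z ≈ 36 kPa

Boussinesq vertical stress below a point load on an elastic half-space:
Δσ_z = 3P/(2πz²) · [1 + (r/z)²]^(−5/2)
r/z = 1.2/1.4 = 0.85714; [1+(r/z)²]^(−5/2) = 0.25231.
Δσ_z = 3×586/(2π×1.4²) × 0.25231 = 142.75 × 0.25231 = 36.02 kPa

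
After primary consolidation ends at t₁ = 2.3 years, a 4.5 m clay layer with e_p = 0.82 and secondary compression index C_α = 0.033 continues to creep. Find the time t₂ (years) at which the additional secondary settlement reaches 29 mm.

S_s = C_α·H/(1+e_p)·log₁₀(t₂/t₁) ⇒ log₁₀(t₂/t₁) = S_s·(1+e_p)/(C_α·H).
log₁₀(t₂/t₁) = 0.029 × (1+0.82) / (0.033×4.5) = 0.3554
t₂ = t₁ × 10^0.3554 = 2.3 × 2.267 = 5.214 years

t₂ ≈ 5.21 years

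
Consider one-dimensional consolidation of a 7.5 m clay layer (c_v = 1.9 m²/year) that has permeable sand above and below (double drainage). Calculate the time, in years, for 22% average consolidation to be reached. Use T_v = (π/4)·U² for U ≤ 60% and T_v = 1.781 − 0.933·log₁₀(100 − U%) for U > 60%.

Drainage path length: H_d = H/2 = 3.75 m (double drainage).
U ≤ 60%: T_v = (π/4)·U² = (π/4)×0.22² = 0.038013.
t = T_v·H_d²/c_v = 0.038013×3.75²/1.9 = 0.2813 years.

t ≈ 0.281 years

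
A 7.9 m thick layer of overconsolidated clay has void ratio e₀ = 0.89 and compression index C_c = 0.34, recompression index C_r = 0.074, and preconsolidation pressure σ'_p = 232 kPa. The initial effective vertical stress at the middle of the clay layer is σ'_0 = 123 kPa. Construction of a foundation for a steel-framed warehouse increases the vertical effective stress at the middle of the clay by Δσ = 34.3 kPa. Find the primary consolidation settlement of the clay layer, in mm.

S_c ≈ 33 mm

Final effective stress: σ'_f = 123 + 34.3 = 157.3 kPa.
σ'_f = 157.3 ≤ σ'_p = 232 kPa, so the clay remains overconsolidated and only the recompression index applies:
S_c = C_r·H/(1+e₀)·log₁₀(σ'_f/σ'_0) = 0.074×7.9/1.89×log₁₀(157.3/123)
    = 0.30931 × 0.10682 = 0.03304 m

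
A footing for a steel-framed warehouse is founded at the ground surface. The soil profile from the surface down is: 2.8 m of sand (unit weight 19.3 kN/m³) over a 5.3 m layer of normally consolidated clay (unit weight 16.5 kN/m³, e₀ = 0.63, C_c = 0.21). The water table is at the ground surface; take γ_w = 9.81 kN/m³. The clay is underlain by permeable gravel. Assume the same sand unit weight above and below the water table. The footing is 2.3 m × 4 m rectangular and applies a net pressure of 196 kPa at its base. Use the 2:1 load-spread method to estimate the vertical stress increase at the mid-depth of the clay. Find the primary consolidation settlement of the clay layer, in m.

S_c ≈ 0.131 m

Mid-depth of clay below the ground surface: z = 2.8 + 5.3/2 = 5.45 m.
Total vertical stress at mid-clay: σ_v = 19.3×2.8 + 16.5×2.65 = 97.765 kPa.
Pore pressure: u = 9.81×(5.45 − 0) = 53.465 kPa.
Initial effective stress: σ'_0 = σ_v − u = 97.765 − 53.465 = 44.3 kPa.
Stress increase at mid-clay by the 2:1 spreading method:
Δσ = qBL/((B+z)(L+z)) = 196×2.3×4/((2.3+5.45)(4+5.45)) = 24.621 kPa
Final effective stress: σ'_f = σ'_0 + Δσ = 44.3 + 24.621 = 68.921 kPa.
Normally consolidated clay, so the full stress increment lies on the virgin compression line:
S_c = C_c·H/(1+e₀)·log₁₀(σ'_f/σ'_0) = 0.21×5.3/(1+0.63)×log₁₀(68.921/44.3)
    = 0.68282 × 0.19195 = 0.1311 m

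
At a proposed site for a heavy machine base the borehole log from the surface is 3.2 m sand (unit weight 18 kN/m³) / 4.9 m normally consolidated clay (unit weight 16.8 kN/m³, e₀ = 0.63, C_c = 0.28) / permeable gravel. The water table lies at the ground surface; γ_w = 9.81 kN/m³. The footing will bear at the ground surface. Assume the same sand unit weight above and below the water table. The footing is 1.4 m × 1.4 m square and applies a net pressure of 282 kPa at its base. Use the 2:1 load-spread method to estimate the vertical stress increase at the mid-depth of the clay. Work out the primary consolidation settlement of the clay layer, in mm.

S_c ≈ 83.5 mm

Mid-depth of clay below the ground surface: z = 3.2 + 4.9/2 = 5.65 m.
Total vertical stress at mid-clay: σ_v = 18×3.2 + 16.8×2.45 = 98.76 kPa.
Pore pressure: u = 9.81×(5.65 − 0) = 55.427 kPa.
Initial effective stress: σ'_0 = σ_v − u = 98.76 − 55.427 = 43.333 kPa.
Stress increase at mid-clay by the 2:1 spreading method:
Δσ = qBL/((B+z)(L+z)) = 282×1.4×1.4/((1.4+5.65)(1.4+5.65)) = 11.121 kPa
Final effective stress: σ'_f = σ'_0 + Δσ = 43.333 + 11.121 = 54.454 kPa.
Normally consolidated clay, so the full stress increment lies on the virgin compression line:
S_c = C_c·H/(1+e₀)·log₁₀(σ'_f/σ'_0) = 0.28×4.9/(1+0.63)×log₁₀(54.454/43.333)
    = 0.84172 × 0.099211 = 0.08351 m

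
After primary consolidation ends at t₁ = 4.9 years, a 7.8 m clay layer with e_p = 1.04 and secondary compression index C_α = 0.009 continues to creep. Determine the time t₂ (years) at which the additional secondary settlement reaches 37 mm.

t₂ ≈ 58.3 years

S_s = C_α·H/(1+e_p)·log₁₀(t₂/t₁) ⇒ log₁₀(t₂/t₁) = S_s·(1+e_p)/(C_α·H).
log₁₀(t₂/t₁) = 0.037 × (1+1.04) / (0.009×7.8) = 1.075
t₂ = t₁ × 10^1.075 = 4.9 × 11.89 = 58.27 years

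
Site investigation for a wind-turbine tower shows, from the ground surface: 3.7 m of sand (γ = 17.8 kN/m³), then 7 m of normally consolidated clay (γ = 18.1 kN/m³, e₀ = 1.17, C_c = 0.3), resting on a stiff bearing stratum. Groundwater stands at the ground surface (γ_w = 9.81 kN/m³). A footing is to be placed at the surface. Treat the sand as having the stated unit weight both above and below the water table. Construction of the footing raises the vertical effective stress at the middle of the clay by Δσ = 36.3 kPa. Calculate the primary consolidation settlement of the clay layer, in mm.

S_c ≈ 203 mm

Mid-depth of clay below the ground surface: z = 3.7 + 7/2 = 7.2 m.
Total vertical stress at mid-clay: σ_v = 17.8×3.7 + 18.1×3.5 = 129.21 kPa.
Pore pressure: u = 9.81×(7.2 − 0) = 70.632 kPa.
Initial effective stress: σ'_0 = σ_v − u = 129.21 − 70.632 = 58.578 kPa.
Final effective stress: σ'_f = σ'_0 + Δσ = 58.578 + 36.3 = 94.878 kPa.
Normally consolidated clay, so the full stress increment lies on the virgin compression line:
S_c = C_c·H/(1+e₀)·log₁₀(σ'_f/σ'_0) = 0.3×7/(1+1.17)×log₁₀(94.878/58.578)
    = 0.96774 × 0.20943 = 0.2027 m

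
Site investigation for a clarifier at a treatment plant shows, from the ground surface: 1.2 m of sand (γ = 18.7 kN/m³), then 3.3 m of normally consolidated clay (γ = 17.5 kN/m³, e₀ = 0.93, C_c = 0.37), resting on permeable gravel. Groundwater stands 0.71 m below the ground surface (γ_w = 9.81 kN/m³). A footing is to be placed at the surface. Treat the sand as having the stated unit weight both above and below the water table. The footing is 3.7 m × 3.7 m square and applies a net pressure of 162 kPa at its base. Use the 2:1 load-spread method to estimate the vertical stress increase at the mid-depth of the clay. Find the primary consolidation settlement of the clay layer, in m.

S_c ≈ 0.273 m

Mid-depth of clay below the ground surface: z = 1.2 + 3.3/2 = 2.85 m.
Total vertical stress at mid-clay: σ_v = 18.7×1.2 + 17.5×1.65 = 51.315 kPa.
Pore pressure: u = 9.81×(2.85 − 0.71) = 20.993 kPa.
Initial effective stress: σ'_0 = σ_v − u = 51.315 − 20.993 = 30.322 kPa.
Stress increase at mid-clay by the 2:1 spreading method:
Δσ = qBL/((B+z)(L+z)) = 162×3.7×3.7/((3.7+2.85)(3.7+2.85)) = 51.693 kPa
Final effective stress: σ'_f = σ'_0 + Δσ = 30.322 + 51.693 = 82.015 kPa.
Normally consolidated clay, so the full stress increment lies on the virgin compression line:
S_c = C_c·H/(1+e₀)·log₁₀(σ'_f/σ'_0) = 0.37×3.3/(1+0.93)×log₁₀(82.015/30.322)
    = 0.63264 × 0.43214 = 0.2734 m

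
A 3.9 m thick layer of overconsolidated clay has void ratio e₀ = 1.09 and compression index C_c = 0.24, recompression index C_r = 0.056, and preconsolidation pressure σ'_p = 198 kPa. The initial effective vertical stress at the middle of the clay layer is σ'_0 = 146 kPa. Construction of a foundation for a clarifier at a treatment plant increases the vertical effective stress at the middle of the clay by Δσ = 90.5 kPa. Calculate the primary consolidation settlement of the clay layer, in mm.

Final effective stress: σ'_f = 146 + 90.5 = 236.5 kPa.
σ'_f = 236.5 > σ'_p = 198 kPa, so the stress path crosses the preconsolidation pressure — recompression up to σ'_p, then virgin compression beyond:
S_c = H/(1+e₀)·[C_r·log₁₀(σ'_p/σ'_0) + C_c·log₁₀(σ'_f/σ'_p)]
    = 3.9/2.09 × [0.056×log₁₀(198/146) + 0.24×log₁₀(236.5/198)]
    = 1.866 × [0.0074095 + 0.01852] = 0.04838 m

S_c ≈ 48.4 mm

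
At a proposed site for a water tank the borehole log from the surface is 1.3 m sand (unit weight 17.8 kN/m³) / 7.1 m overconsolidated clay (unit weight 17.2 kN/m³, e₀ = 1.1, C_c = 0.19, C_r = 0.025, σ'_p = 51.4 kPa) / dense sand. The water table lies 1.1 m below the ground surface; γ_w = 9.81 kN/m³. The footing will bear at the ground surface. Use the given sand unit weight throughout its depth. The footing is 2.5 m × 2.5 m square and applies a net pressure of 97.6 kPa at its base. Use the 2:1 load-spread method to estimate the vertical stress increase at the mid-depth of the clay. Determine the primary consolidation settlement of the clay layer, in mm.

Mid-depth of clay below the ground surface: z = 1.3 + 7.1/2 = 4.85 m.
Total vertical stress at mid-clay: σ_v = 17.8×1.3 + 17.2×3.55 = 84.2 kPa.
Pore pressure: u = 9.81×(4.85 − 1.1) = 36.788 kPa.
Initial effective stress: σ'_0 = σ_v − u = 84.2 − 36.788 = 47.412 kPa.
Stress increase at mid-clay by the 2:1 spreading method:
Δσ = qBL/((B+z)(L+z)) = 97.6×2.5×2.5/((2.5+4.85)(2.5+4.85)) = 11.292 kPa
Final effective stress: σ'_f = 47.412 + 11.292 = 58.704 kPa.
σ'_f = 58.704 > σ'_p = 51.4 kPa, so the stress path crosses the preconsolidation pressure — recompression up to σ'_p, then virgin compression beyond:
S_c = H/(1+e₀)·[C_r·log₁₀(σ'_p/σ'_0) + C_c·log₁₀(σ'_f/σ'_p)]
    = 7.1/2.1 × [0.025×log₁₀(51.4/47.412) + 0.19×log₁₀(58.704/51.4)]
    = 3.381 × [0.00087687 + 0.010964] = 0.04003 m

S_c ≈ 40 mm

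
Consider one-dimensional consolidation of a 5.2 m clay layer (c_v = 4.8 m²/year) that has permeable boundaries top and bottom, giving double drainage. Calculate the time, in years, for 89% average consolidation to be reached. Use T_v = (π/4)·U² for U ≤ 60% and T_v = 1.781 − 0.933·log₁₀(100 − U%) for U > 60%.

t ≈ 1.14 years

Drainage path length: H_d = H/2 = 2.6 m (double drainage).
U > 60%: T_v = 1.781 − 0.933·log₁₀(100 − 89) = 0.80938.
t = T_v·H_d²/c_v = 0.80938×2.6²/4.8 = 1.14 years.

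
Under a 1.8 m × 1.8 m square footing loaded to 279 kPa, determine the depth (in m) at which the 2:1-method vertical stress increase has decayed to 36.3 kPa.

2:1 spreading — at depth z the loaded area has grown by z in each plan dimension:
qB²/(B+z)² = Δσ_z ⇒ z = B(√(q/Δσ_z) − 1) = 1.8×(√(279/36.3) − 1) = 3.19 m

z ≈ 3.19 m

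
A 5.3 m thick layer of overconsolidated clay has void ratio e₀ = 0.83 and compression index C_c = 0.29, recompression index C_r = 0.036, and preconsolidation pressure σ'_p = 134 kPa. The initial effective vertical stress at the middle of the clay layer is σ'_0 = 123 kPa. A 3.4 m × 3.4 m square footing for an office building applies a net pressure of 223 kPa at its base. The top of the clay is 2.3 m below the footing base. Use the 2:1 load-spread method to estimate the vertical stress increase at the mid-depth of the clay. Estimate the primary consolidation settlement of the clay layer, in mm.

Mid-depth of clay below the footing base: z = 2.3 + 5.3/2 = 4.95 m.
Stress increase at mid-clay by the 2:1 spreading method:
Δσ = qBL/((B+z)(L+z)) = 223×3.4×3.4/((3.4+4.95)(3.4+4.95)) = 36.973 kPa
Final effective stress: σ'_f = 123 + 36.973 = 159.97 kPa.
σ'_f = 159.97 > σ'_p = 134 kPa, so the stress path crosses the preconsolidation pressure — recompression up to σ'_p, then virgin compression beyond:
S_c = H/(1+e₀)·[C_r·log₁₀(σ'_p/σ'_0) + C_c·log₁₀(σ'_f/σ'_p)]
    = 5.3/1.83 × [0.036×log₁₀(134/123) + 0.29×log₁₀(159.97/134)]
    = 2.8962 × [0.0013392 + 0.022311] = 0.0685 m

S_c ≈ 68.5 mm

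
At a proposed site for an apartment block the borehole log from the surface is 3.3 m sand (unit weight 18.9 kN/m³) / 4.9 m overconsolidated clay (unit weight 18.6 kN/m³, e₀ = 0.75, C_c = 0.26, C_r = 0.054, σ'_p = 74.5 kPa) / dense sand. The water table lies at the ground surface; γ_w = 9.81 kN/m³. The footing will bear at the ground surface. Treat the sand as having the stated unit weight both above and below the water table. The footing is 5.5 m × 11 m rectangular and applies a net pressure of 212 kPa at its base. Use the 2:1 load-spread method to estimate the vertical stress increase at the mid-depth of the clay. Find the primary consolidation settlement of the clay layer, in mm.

Mid-depth of clay below the ground surface: z = 3.3 + 4.9/2 = 5.75 m.
Total vertical stress at mid-clay: σ_v = 18.9×3.3 + 18.6×2.45 = 107.94 kPa.
Pore pressure: u = 9.81×(5.75 − 0) = 56.408 kPa.
Initial effective stress: σ'_0 = σ_v − u = 107.94 − 56.408 = 51.532 kPa.
Stress increase at mid-clay by the 2:1 spreading method:
Δσ = qBL/((B+z)(L+z)) = 212×5.5×11/((5.5+5.75)(11+5.75)) = 68.065 kPa
Final effective stress: σ'_f = 51.532 + 68.065 = 119.6 kPa.
σ'_f = 119.6 > σ'_p = 74.5 kPa, so the stress path crosses the preconsolidation pressure — recompression up to σ'_p, then virgin compression beyond:
S_c = H/(1+e₀)·[C_r·log₁₀(σ'_p/σ'_0) + C_c·log₁₀(σ'_f/σ'_p)]
    = 4.9/1.75 × [0.054×log₁₀(74.5/51.532) + 0.26×log₁₀(119.6/74.5)]
    = 2.8 × [0.0086443 + 0.053449] = 0.1739 m

S_c ≈ 174 mm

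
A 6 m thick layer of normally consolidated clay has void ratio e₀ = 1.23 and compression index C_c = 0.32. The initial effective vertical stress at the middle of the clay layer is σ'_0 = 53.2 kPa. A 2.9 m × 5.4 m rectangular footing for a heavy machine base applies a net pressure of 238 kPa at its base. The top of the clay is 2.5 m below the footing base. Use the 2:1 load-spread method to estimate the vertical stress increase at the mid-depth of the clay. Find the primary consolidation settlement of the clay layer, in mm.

Mid-depth of clay below the footing base: z = 2.5 + 6/2 = 5.5 m.
Stress increase at mid-clay by the 2:1 spreading method:
Δσ = qBL/((B+z)(L+z)) = 238×2.9×5.4/((2.9+5.5)(5.4+5.5)) = 40.706 kPa
Final effective stress: σ'_f = σ'_0 + Δσ = 53.2 + 40.706 = 93.906 kPa.
Normally consolidated clay, so the full stress increment lies on the virgin compression line:
S_c = C_c·H/(1+e₀)·log₁₀(σ'_f/σ'_0) = 0.32×6/(1+1.23)×log₁₀(93.906/53.2)
    = 0.86099 × 0.24678 = 0.2125 m

S_c ≈ 212 mm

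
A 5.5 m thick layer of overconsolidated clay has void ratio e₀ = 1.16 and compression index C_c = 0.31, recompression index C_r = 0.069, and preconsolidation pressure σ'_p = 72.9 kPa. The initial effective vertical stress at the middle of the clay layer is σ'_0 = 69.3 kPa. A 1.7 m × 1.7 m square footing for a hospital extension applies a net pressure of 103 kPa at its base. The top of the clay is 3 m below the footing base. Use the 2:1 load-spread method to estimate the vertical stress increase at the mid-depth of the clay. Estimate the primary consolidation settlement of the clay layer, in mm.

S_c ≈ 12.1 mm

Mid-depth of clay below the footing base: z = 3 + 5.5/2 = 5.75 m.
Stress increase at mid-clay by the 2:1 spreading method:
Δσ = qBL/((B+z)(L+z)) = 103×1.7×1.7/((1.7+5.75)(1.7+5.75)) = 5.3632 kPa
Final effective stress: σ'_f = 69.3 + 5.3632 = 74.663 kPa.
σ'_f = 74.663 > σ'_p = 72.9 kPa, so the stress path crosses the preconsolidation pressure — recompression up to σ'_p, then virgin compression beyond:
S_c = H/(1+e₀)·[C_r·log₁₀(σ'_p/σ'_0) + C_c·log₁₀(σ'_f/σ'_p)]
    = 5.5/2.16 × [0.069×log₁₀(72.9/69.3) + 0.31×log₁₀(74.663/72.9)]
    = 2.5463 × [0.0015176 + 0.0032172] = 0.01206 m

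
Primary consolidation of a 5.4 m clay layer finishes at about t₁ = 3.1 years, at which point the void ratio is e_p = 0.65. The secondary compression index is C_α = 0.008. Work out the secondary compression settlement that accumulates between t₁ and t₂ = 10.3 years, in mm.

Secondary compression: S_s = C_α·H/(1+e_p)·log₁₀(t₂/t₁)
S_s = 0.008×5.4/(1+0.65)×log₁₀(10.3/3.1)
    = 0.02618 × 0.5215 = 0.01365 m

S_s ≈ 13.7 mm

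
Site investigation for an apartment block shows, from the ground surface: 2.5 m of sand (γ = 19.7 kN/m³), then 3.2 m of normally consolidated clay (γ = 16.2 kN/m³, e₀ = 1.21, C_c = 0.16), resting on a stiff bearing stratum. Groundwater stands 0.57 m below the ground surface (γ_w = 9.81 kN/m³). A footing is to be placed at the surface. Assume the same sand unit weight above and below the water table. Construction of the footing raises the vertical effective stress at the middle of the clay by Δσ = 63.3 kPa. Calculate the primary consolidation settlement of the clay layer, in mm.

S_c ≈ 94.6 mm

Mid-depth of clay below the ground surface: z = 2.5 + 3.2/2 = 4.1 m.
Total vertical stress at mid-clay: σ_v = 19.7×2.5 + 16.2×1.6 = 75.17 kPa.
Pore pressure: u = 9.81×(4.1 − 0.57) = 34.629 kPa.
Initial effective stress: σ'_0 = σ_v − u = 75.17 − 34.629 = 40.541 kPa.
Final effective stress: σ'_f = σ'_0 + Δσ = 40.541 + 63.3 = 103.84 kPa.
Normally consolidated clay, so the full stress increment lies on the virgin compression line:
S_c = C_c·H/(1+e₀)·log₁₀(σ'_f/σ'_0) = 0.16×3.2/(1+1.21)×log₁₀(103.84/40.541)
    = 0.23167 × 0.40847 = 0.09463 m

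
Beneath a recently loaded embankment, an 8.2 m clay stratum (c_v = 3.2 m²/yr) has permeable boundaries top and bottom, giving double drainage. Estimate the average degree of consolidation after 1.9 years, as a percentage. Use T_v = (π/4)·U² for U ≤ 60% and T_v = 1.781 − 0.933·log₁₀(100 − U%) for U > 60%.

Drainage path length: H_d = H/2 = 4.1 m (double drainage).
T_v = c_v·t/H_d² = 3.2×1.9/4.1² = 0.36169.
T_v = 0.36169 corresponds to the U > 60% branch:
U = 1 − 10^((1.781 − T_v)/0.933)/100 = 0.6679

U ≈ 66.8 %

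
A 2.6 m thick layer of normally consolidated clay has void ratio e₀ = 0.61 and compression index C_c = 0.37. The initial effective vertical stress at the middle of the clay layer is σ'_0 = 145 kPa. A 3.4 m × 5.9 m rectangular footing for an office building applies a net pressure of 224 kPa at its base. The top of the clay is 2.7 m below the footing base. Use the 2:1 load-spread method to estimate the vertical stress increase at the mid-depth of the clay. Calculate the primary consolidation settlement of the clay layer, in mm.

S_c ≈ 91.6 mm

Mid-depth of clay below the footing base: z = 2.7 + 2.6/2 = 4 m.
Stress increase at mid-clay by the 2:1 spreading method:
Δσ = qBL/((B+z)(L+z)) = 224×3.4×5.9/((3.4+4)(5.9+4)) = 61.336 kPa
Final effective stress: σ'_f = σ'_0 + Δσ = 145 + 61.336 = 206.34 kPa.
Normally consolidated clay, so the full stress increment lies on the virgin compression line:
S_c = C_c·H/(1+e₀)·log₁₀(σ'_f/σ'_0) = 0.37×2.6/(1+0.61)×log₁₀(206.34/145)
    = 0.59752 × 0.15322 = 0.09155 m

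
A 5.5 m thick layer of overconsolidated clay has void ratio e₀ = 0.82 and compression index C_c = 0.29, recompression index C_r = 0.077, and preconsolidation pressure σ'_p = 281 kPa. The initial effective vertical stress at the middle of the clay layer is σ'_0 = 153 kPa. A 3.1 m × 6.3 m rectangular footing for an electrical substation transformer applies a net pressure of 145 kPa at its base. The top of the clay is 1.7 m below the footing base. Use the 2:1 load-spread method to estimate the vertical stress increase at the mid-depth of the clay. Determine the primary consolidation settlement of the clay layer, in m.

Mid-depth of clay below the footing base: z = 1.7 + 5.5/2 = 4.45 m.
Stress increase at mid-clay by the 2:1 spreading method:
Δσ = qBL/((B+z)(L+z)) = 145×3.1×6.3/((3.1+4.45)(6.3+4.45)) = 34.891 kPa
Final effective stress: σ'_f = 153 + 34.891 = 187.89 kPa.
σ'_f = 187.89 ≤ σ'_p = 281 kPa, so the clay remains overconsolidated and only the recompression index applies:
S_c = C_r·H/(1+e₀)·log₁₀(σ'_f/σ'_0) = 0.077×5.5/1.82×log₁₀(187.89/153)
    = 0.23269 × 0.089212 = 0.02076 m

S_c ≈ 0.0208 m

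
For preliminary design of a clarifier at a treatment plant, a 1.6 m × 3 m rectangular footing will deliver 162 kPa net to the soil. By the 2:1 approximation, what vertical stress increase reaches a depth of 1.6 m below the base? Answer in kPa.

Δσ_z ≈ 52.8 kPa

By the 2:1 method the load spreads at 1 horizontal : 2 vertical, so at depth z the loaded area has grown by z in each plan dimension:
Δσ = qBL/((B+z)(L+z)) = 162×1.6×3/((1.6+1.6)(3+1.6)) = 52.826 kPa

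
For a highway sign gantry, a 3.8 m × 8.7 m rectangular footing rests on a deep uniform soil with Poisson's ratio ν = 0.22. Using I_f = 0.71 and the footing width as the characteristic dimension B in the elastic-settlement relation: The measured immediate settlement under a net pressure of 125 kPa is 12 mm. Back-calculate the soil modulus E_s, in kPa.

E_s ≈ 26700 kPa

S_e = q·B·(1−ν²)/E_s · I_f  ⇒  E_s = q·B·(1−ν²)·I_f / S_e.
E_s = 125 × 3.8 × 0.9516 × 0.71 / 0.012 = 26740 kPa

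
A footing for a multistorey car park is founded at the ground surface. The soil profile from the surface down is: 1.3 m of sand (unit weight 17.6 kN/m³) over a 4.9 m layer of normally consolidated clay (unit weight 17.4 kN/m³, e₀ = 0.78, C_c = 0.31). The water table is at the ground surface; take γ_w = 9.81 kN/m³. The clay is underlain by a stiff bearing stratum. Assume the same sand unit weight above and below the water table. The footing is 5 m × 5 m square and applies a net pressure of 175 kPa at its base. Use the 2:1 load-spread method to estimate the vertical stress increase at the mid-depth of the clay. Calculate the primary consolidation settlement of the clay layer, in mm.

Mid-depth of clay below the ground surface: z = 1.3 + 4.9/2 = 3.75 m.
Total vertical stress at mid-clay: σ_v = 17.6×1.3 + 17.4×2.45 = 65.51 kPa.
Pore pressure: u = 9.81×(3.75 − 0) = 36.788 kPa.
Initial effective stress: σ'_0 = σ_v − u = 65.51 − 36.788 = 28.722 kPa.
Stress increase at mid-clay by the 2:1 spreading method:
Δσ = qBL/((B+z)(L+z)) = 175×5×5/((5+3.75)(5+3.75)) = 57.143 kPa
Final effective stress: σ'_f = σ'_0 + Δσ = 28.722 + 57.143 = 85.865 kPa.
Normally consolidated clay, so the full stress increment lies on the virgin compression line:
S_c = C_c·H/(1+e₀)·log₁₀(σ'_f/σ'_0) = 0.31×4.9/(1+0.78)×log₁₀(85.865/28.722)
    = 0.85337 × 0.4756 = 0.4059 m

S_c ≈ 406 mm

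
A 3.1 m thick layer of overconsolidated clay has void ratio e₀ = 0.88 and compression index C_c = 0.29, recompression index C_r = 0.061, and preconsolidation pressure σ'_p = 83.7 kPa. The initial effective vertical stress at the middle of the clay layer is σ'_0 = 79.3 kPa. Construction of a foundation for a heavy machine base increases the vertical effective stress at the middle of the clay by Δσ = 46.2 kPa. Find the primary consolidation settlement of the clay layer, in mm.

S_c ≈ 86.5 mm

Final effective stress: σ'_f = 79.3 + 46.2 = 125.5 kPa.
σ'_f = 125.5 > σ'_p = 83.7 kPa, so the stress path crosses the preconsolidation pressure — recompression up to σ'_p, then virgin compression beyond:
S_c = H/(1+e₀)·[C_r·log₁₀(σ'_p/σ'_0) + C_c·log₁₀(σ'_f/σ'_p)]
    = 3.1/1.88 × [0.061×log₁₀(83.7/79.3) + 0.29×log₁₀(125.5/83.7)]
    = 1.6489 × [0.0014306 + 0.051016] = 0.08648 m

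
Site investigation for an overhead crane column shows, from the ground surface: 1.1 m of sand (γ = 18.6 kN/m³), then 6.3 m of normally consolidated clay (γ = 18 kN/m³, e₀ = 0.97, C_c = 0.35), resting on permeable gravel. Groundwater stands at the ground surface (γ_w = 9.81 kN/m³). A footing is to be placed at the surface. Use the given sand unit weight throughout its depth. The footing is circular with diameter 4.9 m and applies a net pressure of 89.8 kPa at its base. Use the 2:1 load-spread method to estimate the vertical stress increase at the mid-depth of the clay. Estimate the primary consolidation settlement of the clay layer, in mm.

S_c ≈ 265 mm

Mid-depth of clay below the ground surface: z = 1.1 + 6.3/2 = 4.25 m.
Total vertical stress at mid-clay: σ_v = 18.6×1.1 + 18×3.15 = 77.16 kPa.
Pore pressure: u = 9.81×(4.25 − 0) = 41.693 kPa.
Initial effective stress: σ'_0 = σ_v − u = 77.16 − 41.693 = 35.467 kPa.
Stress increase at mid-clay by the 2:1 spreading method:
Δσ ≈ qD²/(D+z)² = 89.8×4.9²/(4.9+4.25)² = 25.753 kPa
Final effective stress: σ'_f = σ'_0 + Δσ = 35.467 + 25.753 = 61.22 kPa.
Normally consolidated clay, so the full stress increment lies on the virgin compression line:
S_c = C_c·H/(1+e₀)·log₁₀(σ'_f/σ'_0) = 0.35×6.3/(1+0.97)×log₁₀(61.22/35.467)
    = 1.1193 × 0.23707 = 0.2654 m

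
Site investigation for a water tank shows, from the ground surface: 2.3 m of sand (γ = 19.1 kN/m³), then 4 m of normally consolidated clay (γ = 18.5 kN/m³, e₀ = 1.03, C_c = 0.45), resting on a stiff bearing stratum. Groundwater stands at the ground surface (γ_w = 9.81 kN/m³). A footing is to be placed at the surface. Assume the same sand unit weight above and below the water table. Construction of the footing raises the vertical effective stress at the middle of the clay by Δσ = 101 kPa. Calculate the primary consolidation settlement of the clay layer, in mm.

S_c ≈ 494 mm

Mid-depth of clay below the ground surface: z = 2.3 + 4/2 = 4.3 m.
Total vertical stress at mid-clay: σ_v = 19.1×2.3 + 18.5×2 = 80.93 kPa.
Pore pressure: u = 9.81×(4.3 − 0) = 42.183 kPa.
Initial effective stress: σ'_0 = σ_v − u = 80.93 − 42.183 = 38.747 kPa.
Final effective stress: σ'_f = σ'_0 + Δσ = 38.747 + 101 = 139.75 kPa.
Normally consolidated clay, so the full stress increment lies on the virgin compression line:
S_c = C_c·H/(1+e₀)·log₁₀(σ'_f/σ'_0) = 0.45×4/(1+1.03)×log₁₀(139.75/38.747)
    = 0.8867 × 0.55711 = 0.494 m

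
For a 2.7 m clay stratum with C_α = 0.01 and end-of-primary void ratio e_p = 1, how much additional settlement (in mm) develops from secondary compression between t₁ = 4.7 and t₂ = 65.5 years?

S_s ≈ 15.4 mm

Secondary compression: S_s = C_α·H/(1+e_p)·log₁₀(t₂/t₁)
S_s = 0.01×2.7/(1+1)×log₁₀(65.5/4.7)
    = 0.0135 × 1.144 = 0.01545 m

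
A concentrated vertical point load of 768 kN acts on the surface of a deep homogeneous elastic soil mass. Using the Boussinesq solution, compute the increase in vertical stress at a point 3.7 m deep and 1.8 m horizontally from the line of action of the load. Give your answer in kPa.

Boussinesq vertical stress below a point load on an elastic half-space:
Δσ_z = 3P/(2πz²) · [1 + (r/z)²]^(−5/2)
r/z = 1.8/3.7 = 0.48649; [1+(r/z)²]^(−5/2) = 0.58798.
Δσ_z = 3×768/(2π×3.7²) × 0.58798 = 26.785 × 0.58798 = 15.75 kPa

Δσ_z ≈ 15.7 kPa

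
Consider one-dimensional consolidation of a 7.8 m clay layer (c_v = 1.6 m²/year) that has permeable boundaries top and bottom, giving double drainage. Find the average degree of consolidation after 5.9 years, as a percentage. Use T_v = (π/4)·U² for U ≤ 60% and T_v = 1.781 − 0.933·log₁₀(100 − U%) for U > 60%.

Drainage path length: H_d = H/2 = 3.9 m (double drainage).
T_v = c_v·t/H_d² = 1.6×5.9/3.9² = 0.62064.
T_v = 0.62064 corresponds to the U > 60% branch:
U = 1 − 10^((1.781 − T_v)/0.933)/100 = 0.8247

U ≈ 82.5 %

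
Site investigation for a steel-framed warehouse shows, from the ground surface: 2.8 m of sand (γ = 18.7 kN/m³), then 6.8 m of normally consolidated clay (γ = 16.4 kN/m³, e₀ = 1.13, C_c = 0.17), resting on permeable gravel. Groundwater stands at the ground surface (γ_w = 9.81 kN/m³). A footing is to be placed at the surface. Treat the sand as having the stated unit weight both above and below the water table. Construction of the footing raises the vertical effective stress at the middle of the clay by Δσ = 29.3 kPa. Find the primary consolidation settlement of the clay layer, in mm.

Mid-depth of clay below the ground surface: z = 2.8 + 6.8/2 = 6.2 m.
Total vertical stress at mid-clay: σ_v = 18.7×2.8 + 16.4×3.4 = 108.12 kPa.
Pore pressure: u = 9.81×(6.2 − 0) = 60.822 kPa.
Initial effective stress: σ'_0 = σ_v − u = 108.12 − 60.822 = 47.298 kPa.
Final effective stress: σ'_f = σ'_0 + Δσ = 47.298 + 29.3 = 76.598 kPa.
Normally consolidated clay, so the full stress increment lies on the virgin compression line:
S_c = C_c·H/(1+e₀)·log₁₀(σ'_f/σ'_0) = 0.17×6.8/(1+1.13)×log₁₀(76.598/47.298)
    = 0.54272 × 0.20937 = 0.1136 m

S_c ≈ 114 mm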